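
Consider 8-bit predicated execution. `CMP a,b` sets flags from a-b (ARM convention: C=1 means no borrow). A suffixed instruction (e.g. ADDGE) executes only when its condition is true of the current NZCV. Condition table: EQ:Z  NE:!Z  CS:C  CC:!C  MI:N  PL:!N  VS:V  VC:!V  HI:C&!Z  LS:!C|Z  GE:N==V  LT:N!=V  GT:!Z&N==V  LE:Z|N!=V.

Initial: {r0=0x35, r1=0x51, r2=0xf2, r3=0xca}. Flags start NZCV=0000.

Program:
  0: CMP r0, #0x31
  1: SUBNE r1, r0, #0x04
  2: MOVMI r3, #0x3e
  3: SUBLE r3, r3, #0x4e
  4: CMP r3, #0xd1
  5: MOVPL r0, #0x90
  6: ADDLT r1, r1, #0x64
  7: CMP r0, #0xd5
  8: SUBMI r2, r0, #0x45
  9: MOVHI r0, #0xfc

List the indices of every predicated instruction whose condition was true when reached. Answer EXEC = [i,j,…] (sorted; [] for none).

EXEC = [1,6]

[0] flags=0010 → (cmp)
[1] flags=0010 NE?T → r1=0x31
[2] flags=0010 MI?F → skip
[3] flags=0010 LE?F → skip
[4] flags=1000 → (cmp)
[5] flags=1000 PL?F → skip
[6] flags=1000 LT?T → r1=0x95
[7] flags=0000 → (cmp)
[8] flags=0000 MI?F → skip
[9] flags=0000 HI?F → skip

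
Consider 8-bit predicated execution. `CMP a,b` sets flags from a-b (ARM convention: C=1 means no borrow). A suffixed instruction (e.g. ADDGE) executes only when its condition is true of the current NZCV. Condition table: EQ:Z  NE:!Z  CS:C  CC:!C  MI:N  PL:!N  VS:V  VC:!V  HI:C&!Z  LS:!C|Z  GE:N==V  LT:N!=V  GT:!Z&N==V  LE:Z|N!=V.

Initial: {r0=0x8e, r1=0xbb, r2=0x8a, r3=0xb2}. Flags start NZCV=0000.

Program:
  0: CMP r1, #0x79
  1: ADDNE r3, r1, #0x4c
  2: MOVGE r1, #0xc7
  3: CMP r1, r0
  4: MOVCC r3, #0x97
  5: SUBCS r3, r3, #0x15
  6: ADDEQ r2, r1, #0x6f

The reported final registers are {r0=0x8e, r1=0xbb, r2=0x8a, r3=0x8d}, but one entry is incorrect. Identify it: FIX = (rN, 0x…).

[0] flags=0011 → (cmp)
[1] flags=0011 NE?T → r3=0x07
[2] flags=0011 GE?F → skip
[3] flags=0010 → (cmp)
[4] flags=0010 CC?F → skip
[5] flags=0010 CS?T → r3=0xf2
[6] flags=0010 EQ?F → skip

FIX = (r3, 0xf2)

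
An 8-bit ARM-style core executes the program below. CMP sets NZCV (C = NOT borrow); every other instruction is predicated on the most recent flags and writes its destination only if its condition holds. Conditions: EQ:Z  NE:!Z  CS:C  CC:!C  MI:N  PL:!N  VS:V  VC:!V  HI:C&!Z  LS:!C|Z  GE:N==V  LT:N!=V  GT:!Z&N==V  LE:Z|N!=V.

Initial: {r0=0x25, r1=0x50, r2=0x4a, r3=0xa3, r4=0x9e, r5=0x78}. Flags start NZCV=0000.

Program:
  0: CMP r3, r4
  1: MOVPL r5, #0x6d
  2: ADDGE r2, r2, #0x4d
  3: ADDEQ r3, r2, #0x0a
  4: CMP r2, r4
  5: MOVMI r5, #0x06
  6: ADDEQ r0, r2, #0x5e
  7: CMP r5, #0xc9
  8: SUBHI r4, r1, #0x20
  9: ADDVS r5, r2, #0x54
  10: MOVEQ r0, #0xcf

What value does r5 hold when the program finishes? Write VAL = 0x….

0: ✓ CMP  NZCV=0010
1: ✓ MOVPL  r5←0x6d
2: ✓ ADDGE  r2←0x97
3: · ADDEQ
4: ✓ CMP  NZCV=1000
5: ✓ MOVMI  r5←0x06
6: · ADDEQ
7: ✓ CMP  NZCV=0000
8: · SUBHI
9: · ADDVS
10: · MOVEQ

VAL = 0x06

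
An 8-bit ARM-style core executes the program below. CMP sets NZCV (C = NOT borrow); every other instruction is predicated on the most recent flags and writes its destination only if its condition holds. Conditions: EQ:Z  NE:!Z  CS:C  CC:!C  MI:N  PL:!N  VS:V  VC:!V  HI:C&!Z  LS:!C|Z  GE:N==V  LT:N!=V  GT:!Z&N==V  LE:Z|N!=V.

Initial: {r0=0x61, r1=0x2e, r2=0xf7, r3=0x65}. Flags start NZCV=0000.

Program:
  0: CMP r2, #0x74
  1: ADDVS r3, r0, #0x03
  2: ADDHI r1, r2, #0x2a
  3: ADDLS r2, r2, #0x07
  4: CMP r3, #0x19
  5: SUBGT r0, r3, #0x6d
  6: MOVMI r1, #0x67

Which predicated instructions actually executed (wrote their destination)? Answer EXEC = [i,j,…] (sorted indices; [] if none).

EXEC = [2,5]

[0] flags=1010 → (cmp)
[1] flags=1010 VS?F → skip
[2] flags=1010 HI?T → r1=0x21
[3] flags=1010 LS?F → skip
[4] flags=0010 → (cmp)
[5] flags=0010 GT?T → r0=0xf8
[6] flags=0010 MI?F → skip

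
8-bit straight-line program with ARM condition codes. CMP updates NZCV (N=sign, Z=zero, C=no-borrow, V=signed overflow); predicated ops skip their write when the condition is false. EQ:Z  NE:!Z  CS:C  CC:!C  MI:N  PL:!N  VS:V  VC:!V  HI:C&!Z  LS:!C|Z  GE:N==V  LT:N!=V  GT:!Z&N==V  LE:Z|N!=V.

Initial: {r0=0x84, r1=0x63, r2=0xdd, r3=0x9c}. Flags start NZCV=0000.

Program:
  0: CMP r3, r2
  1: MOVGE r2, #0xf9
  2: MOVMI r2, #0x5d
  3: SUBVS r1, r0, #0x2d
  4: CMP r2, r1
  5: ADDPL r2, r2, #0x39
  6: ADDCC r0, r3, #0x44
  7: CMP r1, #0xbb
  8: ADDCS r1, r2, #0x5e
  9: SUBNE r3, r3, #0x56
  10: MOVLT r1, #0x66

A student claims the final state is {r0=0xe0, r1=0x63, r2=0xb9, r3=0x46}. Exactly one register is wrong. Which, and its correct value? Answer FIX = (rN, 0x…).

0: ✓ CMP  NZCV=1000
1: · MOVGE
2: ✓ MOVMI  r2←0x5d
3: · SUBVS
4: ✓ CMP  NZCV=1000
5: · ADDPL
6: ✓ ADDCC  r0←0xe0
7: ✓ CMP  NZCV=1001
8: · ADDCS
9: ✓ SUBNE  r3←0x46
10: · MOVLT

FIX = (r2, 0x5d)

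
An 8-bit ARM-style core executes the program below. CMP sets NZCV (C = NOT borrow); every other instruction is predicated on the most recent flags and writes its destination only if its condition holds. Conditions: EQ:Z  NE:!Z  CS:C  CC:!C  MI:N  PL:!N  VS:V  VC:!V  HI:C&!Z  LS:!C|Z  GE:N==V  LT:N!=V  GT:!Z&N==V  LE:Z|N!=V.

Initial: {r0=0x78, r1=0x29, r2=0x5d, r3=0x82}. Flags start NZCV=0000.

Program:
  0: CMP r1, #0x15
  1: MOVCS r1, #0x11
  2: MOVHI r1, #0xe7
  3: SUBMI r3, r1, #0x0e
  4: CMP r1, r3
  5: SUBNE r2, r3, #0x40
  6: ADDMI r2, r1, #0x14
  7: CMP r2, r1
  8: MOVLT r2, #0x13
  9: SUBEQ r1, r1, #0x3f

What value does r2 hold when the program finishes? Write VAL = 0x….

VAL = 0x42

[0] flags=0010 → (cmp)
[1] flags=0010 CS?T → r1=0x11
[2] flags=0010 HI?T → r1=0xe7
[3] flags=0010 MI?F → skip
[4] flags=0010 → (cmp)
[5] flags=0010 NE?T → r2=0x42
[6] flags=0010 MI?F → skip
[7] flags=0000 → (cmp)
[8] flags=0000 LT?F → skip
[9] flags=0000 EQ?F → skip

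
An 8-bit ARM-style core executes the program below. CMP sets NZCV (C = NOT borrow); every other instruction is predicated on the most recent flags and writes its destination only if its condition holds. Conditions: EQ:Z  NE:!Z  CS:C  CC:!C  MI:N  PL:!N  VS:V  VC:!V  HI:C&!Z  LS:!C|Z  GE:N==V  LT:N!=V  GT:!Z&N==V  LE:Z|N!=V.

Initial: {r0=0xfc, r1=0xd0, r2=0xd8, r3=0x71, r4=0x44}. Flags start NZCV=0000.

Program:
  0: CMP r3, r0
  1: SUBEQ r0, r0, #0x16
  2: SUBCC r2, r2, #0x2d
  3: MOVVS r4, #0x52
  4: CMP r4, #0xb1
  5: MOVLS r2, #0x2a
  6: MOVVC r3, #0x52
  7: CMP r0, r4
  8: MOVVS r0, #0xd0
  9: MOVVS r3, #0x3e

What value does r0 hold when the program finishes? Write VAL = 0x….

0: ✓ CMP  NZCV=0000
1: · SUBEQ
2: ✓ SUBCC  r2←0xab
3: · MOVVS
4: ✓ CMP  NZCV=1001
5: ✓ MOVLS  r2←0x2a
6: · MOVVC
7: ✓ CMP  NZCV=1010
8: · MOVVS
9: · MOVVS

VAL = 0xfc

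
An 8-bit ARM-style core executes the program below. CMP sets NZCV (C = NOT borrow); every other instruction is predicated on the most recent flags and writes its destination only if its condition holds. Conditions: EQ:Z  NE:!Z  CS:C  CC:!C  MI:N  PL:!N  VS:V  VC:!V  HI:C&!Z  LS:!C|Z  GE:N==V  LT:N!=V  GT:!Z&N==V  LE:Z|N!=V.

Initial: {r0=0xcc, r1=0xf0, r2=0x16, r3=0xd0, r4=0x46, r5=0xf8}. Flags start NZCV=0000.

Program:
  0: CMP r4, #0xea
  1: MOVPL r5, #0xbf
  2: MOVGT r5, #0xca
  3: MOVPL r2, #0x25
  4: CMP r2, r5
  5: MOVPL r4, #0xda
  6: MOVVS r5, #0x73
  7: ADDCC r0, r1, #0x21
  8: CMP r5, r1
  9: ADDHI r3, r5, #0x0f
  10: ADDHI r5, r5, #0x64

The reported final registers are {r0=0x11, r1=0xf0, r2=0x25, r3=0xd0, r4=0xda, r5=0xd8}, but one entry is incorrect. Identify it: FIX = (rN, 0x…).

FIX = (r5, 0xca)

0: ✓ CMP  NZCV=0000
1: ✓ MOVPL  r5←0xbf
2: ✓ MOVGT  r5←0xca
3: ✓ MOVPL  r2←0x25
4: ✓ CMP  NZCV=0000
5: ✓ MOVPL  r4←0xda
6: · MOVVS
7: ✓ ADDCC  r0←0x11
8: ✓ CMP  NZCV=1000
9: · ADDHI
10: · ADDHI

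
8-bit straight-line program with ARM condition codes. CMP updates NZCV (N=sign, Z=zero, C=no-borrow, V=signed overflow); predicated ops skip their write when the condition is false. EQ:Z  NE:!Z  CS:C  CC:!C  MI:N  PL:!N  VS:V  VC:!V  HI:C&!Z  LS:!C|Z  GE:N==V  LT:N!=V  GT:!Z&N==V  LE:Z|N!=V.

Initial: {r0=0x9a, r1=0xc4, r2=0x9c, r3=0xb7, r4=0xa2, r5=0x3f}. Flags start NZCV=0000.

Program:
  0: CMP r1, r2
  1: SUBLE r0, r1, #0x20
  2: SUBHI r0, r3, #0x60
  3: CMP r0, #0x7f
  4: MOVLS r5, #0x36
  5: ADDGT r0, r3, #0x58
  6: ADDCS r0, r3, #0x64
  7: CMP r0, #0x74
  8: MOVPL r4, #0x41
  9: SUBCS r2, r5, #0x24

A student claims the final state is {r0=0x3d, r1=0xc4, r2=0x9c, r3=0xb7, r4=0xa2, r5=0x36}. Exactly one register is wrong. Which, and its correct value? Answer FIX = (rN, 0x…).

[0] flags=0010 → (cmp)
[1] flags=0010 LE?F → skip
[2] flags=0010 HI?T → r0=0x57
[3] flags=1000 → (cmp)
[4] flags=1000 LS?T → r5=0x36
[5] flags=1000 GT?F → skip
[6] flags=1000 CS?F → skip
[7] flags=1000 → (cmp)
[8] flags=1000 PL?F → skip
[9] flags=1000 CS?F → skip

FIX = (r0, 0x57)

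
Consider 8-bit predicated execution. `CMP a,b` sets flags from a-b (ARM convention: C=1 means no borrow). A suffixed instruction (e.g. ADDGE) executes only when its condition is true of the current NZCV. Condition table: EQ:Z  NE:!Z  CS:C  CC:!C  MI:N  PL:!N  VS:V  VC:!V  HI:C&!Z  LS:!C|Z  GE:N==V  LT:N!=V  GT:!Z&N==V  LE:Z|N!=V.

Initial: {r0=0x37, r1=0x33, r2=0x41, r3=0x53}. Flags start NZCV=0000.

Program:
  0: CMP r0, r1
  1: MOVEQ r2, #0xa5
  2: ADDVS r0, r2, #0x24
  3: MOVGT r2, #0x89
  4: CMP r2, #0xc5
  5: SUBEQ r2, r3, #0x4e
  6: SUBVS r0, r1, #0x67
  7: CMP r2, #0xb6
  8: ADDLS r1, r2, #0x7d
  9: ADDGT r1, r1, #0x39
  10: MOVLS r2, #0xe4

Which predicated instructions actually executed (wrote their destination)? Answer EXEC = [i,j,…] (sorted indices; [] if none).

EXEC = [3,8,10]

[0] flags=0010 → (cmp)
[1] flags=0010 EQ?F → skip
[2] flags=0010 VS?F → skip
[3] flags=0010 GT?T → r2=0x89
[4] flags=1000 → (cmp)
[5] flags=1000 EQ?F → skip
[6] flags=1000 VS?F → skip
[7] flags=1000 → (cmp)
[8] flags=1000 LS?T → r1=0x06
[9] flags=1000 GT?F → skip
[10] flags=1000 LS?T → r2=0xe4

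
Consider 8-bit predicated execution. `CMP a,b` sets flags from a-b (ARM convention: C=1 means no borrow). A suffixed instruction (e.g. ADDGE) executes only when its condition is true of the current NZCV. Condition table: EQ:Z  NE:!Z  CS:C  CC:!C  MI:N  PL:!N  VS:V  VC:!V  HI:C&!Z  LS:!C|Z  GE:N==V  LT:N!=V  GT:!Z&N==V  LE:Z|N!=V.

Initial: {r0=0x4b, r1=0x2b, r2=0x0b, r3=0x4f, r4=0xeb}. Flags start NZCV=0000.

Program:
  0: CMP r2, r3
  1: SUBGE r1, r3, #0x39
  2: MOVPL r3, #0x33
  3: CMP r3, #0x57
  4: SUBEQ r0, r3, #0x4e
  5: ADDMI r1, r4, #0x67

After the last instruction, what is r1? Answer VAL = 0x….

0: ✓ CMP  NZCV=1000
1: · SUBGE
2: · MOVPL
3: ✓ CMP  NZCV=1000
4: · SUBEQ
5: ✓ ADDMI  r1←0x52

VAL = 0x52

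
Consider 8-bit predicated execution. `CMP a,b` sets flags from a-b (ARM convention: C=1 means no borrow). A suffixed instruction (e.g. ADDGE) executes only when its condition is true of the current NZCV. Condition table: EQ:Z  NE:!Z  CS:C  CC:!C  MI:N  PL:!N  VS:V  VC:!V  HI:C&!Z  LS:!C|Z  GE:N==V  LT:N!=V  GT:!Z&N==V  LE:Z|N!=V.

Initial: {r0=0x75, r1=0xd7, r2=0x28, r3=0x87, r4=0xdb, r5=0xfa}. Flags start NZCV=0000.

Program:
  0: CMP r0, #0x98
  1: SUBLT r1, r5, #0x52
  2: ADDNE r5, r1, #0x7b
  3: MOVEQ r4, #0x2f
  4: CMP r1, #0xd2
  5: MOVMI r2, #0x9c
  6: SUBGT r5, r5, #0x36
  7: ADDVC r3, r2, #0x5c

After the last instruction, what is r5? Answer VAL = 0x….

0: ✓ CMP  NZCV=1001
1: · SUBLT
2: ✓ ADDNE  r5←0x52
3: · MOVEQ
4: ✓ CMP  NZCV=0010
5: · MOVMI
6: ✓ SUBGT  r5←0x1c
7: ✓ ADDVC  r3←0x84

VAL = 0x1c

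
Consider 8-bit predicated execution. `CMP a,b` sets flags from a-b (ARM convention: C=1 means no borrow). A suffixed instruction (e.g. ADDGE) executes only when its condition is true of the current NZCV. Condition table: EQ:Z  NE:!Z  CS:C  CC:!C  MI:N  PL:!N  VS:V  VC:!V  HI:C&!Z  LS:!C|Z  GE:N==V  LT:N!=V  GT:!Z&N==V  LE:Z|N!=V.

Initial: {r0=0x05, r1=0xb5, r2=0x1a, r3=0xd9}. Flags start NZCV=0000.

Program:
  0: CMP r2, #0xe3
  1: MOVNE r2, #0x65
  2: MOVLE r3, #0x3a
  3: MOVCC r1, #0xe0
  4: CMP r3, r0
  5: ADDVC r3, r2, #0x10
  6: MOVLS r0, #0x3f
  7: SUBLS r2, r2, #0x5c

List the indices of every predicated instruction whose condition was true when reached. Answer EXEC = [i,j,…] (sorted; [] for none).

EXEC = [1,3,5]

0: ✓ CMP  NZCV=0000
1: ✓ MOVNE  r2←0x65
2: · MOVLE
3: ✓ MOVCC  r1←0xe0
4: ✓ CMP  NZCV=1010
5: ✓ ADDVC  r3←0x75
6: · MOVLS
7: · SUBLS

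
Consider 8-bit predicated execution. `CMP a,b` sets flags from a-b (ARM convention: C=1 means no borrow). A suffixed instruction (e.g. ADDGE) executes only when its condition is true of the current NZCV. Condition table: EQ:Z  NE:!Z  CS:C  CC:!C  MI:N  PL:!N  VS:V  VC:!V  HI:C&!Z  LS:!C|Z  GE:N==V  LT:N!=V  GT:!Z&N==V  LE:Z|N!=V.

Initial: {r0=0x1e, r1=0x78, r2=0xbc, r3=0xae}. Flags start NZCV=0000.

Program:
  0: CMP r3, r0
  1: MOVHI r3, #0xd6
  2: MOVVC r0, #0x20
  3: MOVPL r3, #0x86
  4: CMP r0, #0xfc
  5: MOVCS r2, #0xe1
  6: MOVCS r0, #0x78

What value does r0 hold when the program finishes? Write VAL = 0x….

VAL = 0x20

0: ✓ CMP  NZCV=1010
1: ✓ MOVHI  r3←0xd6
2: ✓ MOVVC  r0←0x20
3: · MOVPL
4: ✓ CMP  NZCV=0000
5: · MOVCS
6: · MOVCS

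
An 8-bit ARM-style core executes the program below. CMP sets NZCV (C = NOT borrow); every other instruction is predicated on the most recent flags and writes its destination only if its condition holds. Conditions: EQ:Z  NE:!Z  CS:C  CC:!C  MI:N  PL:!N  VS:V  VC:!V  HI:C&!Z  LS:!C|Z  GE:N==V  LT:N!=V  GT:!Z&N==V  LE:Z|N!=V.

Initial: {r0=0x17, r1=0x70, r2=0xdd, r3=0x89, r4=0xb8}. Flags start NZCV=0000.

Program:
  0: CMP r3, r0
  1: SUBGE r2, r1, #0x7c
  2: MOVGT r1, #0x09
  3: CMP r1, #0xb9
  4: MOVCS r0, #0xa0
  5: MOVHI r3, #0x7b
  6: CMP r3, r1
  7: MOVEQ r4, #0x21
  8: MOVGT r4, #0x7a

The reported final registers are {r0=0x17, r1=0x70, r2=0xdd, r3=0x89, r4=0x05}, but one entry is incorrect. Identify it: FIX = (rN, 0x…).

FIX = (r4, 0xb8)

[0] flags=0011 → (cmp)
[1] flags=0011 GE?F → skip
[2] flags=0011 GT?F → skip
[3] flags=1001 → (cmp)
[4] flags=1001 CS?F → skip
[5] flags=1001 HI?F → skip
[6] flags=0011 → (cmp)
[7] flags=0011 EQ?F → skip
[8] flags=0011 GT?F → skip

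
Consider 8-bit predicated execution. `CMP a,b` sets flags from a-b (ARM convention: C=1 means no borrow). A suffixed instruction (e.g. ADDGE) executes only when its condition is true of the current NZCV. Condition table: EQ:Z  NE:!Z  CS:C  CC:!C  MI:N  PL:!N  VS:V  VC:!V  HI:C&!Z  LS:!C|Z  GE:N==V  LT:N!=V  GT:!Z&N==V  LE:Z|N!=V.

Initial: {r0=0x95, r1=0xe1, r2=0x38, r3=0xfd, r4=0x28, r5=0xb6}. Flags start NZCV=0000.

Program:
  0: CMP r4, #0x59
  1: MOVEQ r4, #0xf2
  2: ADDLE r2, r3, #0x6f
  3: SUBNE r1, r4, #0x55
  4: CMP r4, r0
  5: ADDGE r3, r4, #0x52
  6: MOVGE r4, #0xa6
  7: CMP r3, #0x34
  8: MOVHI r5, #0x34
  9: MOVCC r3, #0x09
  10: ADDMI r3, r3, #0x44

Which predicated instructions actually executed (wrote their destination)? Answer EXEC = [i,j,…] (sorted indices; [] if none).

EXEC = [2,3,5,6,8]

[0] flags=1000 → (cmp)
[1] flags=1000 EQ?F → skip
[2] flags=1000 LE?T → r2=0x6c
[3] flags=1000 NE?T → r1=0xd3
[4] flags=1001 → (cmp)
[5] flags=1001 GE?T → r3=0x7a
[6] flags=1001 GE?T → r4=0xa6
[7] flags=0010 → (cmp)
[8] flags=0010 HI?T → r5=0x34
[9] flags=0010 CC?F → skip
[10] flags=0010 MI?F → skip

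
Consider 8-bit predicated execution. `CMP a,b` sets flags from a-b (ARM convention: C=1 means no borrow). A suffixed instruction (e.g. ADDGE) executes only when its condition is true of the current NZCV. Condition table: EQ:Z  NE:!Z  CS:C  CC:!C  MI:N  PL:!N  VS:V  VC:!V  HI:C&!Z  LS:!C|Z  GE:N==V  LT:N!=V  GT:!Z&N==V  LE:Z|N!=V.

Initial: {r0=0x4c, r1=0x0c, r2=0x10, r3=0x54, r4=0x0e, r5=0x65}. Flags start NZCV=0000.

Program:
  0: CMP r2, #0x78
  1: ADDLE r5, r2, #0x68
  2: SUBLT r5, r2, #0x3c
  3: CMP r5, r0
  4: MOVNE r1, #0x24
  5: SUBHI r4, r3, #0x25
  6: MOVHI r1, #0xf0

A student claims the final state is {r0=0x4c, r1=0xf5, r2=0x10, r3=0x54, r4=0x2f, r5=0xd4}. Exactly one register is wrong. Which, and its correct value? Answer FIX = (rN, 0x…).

FIX = (r1, 0xf0)

0: ✓ CMP  NZCV=1000
1: ✓ ADDLE  r5←0x78
2: ✓ SUBLT  r5←0xd4
3: ✓ CMP  NZCV=1010
4: ✓ MOVNE  r1←0x24
5: ✓ SUBHI  r4←0x2f
6: ✓ MOVHI  r1←0xf0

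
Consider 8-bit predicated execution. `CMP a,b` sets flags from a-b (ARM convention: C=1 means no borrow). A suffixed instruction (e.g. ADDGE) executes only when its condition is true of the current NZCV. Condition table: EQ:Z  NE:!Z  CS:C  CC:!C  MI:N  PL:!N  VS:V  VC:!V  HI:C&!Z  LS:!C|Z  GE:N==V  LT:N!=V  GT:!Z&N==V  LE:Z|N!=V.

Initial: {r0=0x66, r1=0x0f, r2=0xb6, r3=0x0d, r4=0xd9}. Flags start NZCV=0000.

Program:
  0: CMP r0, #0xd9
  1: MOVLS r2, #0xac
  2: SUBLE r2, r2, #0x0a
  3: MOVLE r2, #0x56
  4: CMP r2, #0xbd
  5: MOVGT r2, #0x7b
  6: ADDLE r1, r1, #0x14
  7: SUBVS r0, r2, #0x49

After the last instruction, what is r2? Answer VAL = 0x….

VAL = 0xac

0: ✓ CMP  NZCV=1001
1: ✓ MOVLS  r2←0xac
2: · SUBLE
3: · MOVLE
4: ✓ CMP  NZCV=1000
5: · MOVGT
6: ✓ ADDLE  r1←0x23
7: · SUBVS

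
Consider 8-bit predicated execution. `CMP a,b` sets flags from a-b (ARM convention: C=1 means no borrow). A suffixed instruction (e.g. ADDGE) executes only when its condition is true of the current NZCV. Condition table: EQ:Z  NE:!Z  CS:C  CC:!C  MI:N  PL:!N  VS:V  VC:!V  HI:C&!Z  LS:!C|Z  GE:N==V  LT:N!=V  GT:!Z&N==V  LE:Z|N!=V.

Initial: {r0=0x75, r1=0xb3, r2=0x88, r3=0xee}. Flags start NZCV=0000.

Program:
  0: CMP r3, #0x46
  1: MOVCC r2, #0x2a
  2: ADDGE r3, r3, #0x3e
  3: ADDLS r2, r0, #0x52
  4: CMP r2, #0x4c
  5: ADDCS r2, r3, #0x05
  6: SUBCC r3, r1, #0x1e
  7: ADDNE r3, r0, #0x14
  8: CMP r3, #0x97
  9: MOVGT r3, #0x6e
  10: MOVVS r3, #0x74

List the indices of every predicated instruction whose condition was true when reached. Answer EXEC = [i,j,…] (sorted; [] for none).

EXEC = [5,7]

0: ✓ CMP  NZCV=1010
1: · MOVCC
2: · ADDGE
3: · ADDLS
4: ✓ CMP  NZCV=0011
5: ✓ ADDCS  r2←0xf3
6: · SUBCC
7: ✓ ADDNE  r3←0x89
8: ✓ CMP  NZCV=1000
9: · MOVGT
10: · MOVVS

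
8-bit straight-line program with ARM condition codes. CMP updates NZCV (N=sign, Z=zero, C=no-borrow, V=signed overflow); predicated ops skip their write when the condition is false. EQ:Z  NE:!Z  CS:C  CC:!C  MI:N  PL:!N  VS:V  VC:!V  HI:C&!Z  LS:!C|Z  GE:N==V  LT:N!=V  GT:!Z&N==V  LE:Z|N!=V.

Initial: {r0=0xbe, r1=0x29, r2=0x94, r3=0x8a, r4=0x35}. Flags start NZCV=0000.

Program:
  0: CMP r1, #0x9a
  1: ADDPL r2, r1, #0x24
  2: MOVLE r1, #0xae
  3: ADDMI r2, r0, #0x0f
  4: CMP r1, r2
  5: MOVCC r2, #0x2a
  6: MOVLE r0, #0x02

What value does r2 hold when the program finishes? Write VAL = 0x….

VAL = 0x2a

0: ✓ CMP  NZCV=1001
1: · ADDPL
2: · MOVLE
3: ✓ ADDMI  r2←0xcd
4: ✓ CMP  NZCV=0000
5: ✓ MOVCC  r2←0x2a
6: · MOVLE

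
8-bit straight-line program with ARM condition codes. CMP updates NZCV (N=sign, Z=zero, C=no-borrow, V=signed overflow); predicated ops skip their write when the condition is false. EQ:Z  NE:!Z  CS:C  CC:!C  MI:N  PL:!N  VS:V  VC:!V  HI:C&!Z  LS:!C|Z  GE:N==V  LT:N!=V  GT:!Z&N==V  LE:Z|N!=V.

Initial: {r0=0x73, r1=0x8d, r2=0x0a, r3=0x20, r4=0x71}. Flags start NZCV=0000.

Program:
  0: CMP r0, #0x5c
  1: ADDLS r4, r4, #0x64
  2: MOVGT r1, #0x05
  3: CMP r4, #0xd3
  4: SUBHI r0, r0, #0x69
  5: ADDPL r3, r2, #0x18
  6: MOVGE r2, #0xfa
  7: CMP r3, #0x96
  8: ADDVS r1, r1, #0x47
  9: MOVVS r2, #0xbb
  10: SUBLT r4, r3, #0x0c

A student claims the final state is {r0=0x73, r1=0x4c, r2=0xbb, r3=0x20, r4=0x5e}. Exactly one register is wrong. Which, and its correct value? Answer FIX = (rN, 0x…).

0: ✓ CMP  NZCV=0010
1: · ADDLS
2: ✓ MOVGT  r1←0x05
3: ✓ CMP  NZCV=1001
4: · SUBHI
5: · ADDPL
6: ✓ MOVGE  r2←0xfa
7: ✓ CMP  NZCV=1001
8: ✓ ADDVS  r1←0x4c
9: ✓ MOVVS  r2←0xbb
10: · SUBLT

FIX = (r4, 0x71)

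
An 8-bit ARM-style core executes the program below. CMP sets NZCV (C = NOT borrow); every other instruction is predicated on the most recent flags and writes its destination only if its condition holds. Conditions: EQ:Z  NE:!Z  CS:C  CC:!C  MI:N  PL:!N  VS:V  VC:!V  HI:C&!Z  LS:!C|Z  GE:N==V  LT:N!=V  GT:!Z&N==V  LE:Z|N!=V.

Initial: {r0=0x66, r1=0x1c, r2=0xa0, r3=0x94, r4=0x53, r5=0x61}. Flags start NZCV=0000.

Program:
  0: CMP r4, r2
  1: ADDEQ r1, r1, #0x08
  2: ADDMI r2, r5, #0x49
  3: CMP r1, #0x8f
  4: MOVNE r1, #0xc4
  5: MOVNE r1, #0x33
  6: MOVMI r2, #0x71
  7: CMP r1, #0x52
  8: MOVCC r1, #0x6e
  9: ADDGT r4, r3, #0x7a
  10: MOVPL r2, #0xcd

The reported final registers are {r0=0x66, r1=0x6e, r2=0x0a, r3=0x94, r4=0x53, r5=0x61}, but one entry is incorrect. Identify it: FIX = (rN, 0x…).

FIX = (r2, 0x71)

[0] flags=1001 → (cmp)
[1] flags=1001 EQ?F → skip
[2] flags=1001 MI?T → r2=0xaa
[3] flags=1001 → (cmp)
[4] flags=1001 NE?T → r1=0xc4
[5] flags=1001 NE?T → r1=0x33
[6] flags=1001 MI?T → r2=0x71
[7] flags=1000 → (cmp)
[8] flags=1000 CC?T → r1=0x6e
[9] flags=1000 GT?F → skip
[10] flags=1000 PL?F → skip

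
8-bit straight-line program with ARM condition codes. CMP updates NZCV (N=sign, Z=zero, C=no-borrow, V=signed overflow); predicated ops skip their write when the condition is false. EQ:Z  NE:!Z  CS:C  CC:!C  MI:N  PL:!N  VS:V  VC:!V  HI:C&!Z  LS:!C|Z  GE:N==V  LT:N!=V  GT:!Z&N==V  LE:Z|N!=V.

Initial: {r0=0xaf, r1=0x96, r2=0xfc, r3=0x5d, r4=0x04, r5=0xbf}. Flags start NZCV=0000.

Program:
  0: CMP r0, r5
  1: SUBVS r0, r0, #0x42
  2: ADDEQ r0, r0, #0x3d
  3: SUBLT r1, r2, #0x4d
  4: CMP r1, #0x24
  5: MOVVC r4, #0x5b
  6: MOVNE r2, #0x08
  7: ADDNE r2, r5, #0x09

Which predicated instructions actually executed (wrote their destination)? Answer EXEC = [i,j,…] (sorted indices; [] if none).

EXEC = [3,5,6,7]

[0] flags=1000 → (cmp)
[1] flags=1000 VS?F → skip
[2] flags=1000 EQ?F → skip
[3] flags=1000 LT?T → r1=0xaf
[4] flags=1010 → (cmp)
[5] flags=1010 VC?T → r4=0x5b
[6] flags=1010 NE?T → r2=0x08
[7] flags=1010 NE?T → r2=0xc8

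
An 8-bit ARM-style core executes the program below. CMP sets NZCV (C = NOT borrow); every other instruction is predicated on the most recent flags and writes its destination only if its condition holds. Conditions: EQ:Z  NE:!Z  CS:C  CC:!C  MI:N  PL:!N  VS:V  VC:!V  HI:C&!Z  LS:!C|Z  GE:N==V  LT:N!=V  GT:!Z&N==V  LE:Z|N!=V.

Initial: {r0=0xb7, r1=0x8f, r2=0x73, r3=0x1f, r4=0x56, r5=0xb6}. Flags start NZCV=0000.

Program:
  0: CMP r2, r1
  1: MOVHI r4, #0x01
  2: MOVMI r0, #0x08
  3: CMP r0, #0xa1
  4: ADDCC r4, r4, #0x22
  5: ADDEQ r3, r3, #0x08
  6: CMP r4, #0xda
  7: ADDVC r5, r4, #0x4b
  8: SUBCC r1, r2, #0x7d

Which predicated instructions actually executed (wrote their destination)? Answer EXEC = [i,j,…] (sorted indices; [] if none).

EXEC = [2,4,8]

[0] flags=1001 → (cmp)
[1] flags=1001 HI?F → skip
[2] flags=1001 MI?T → r0=0x08
[3] flags=0000 → (cmp)
[4] flags=0000 CC?T → r4=0x78
[5] flags=0000 EQ?F → skip
[6] flags=1001 → (cmp)
[7] flags=1001 VC?F → skip
[8] flags=1001 CC?T → r1=0xf6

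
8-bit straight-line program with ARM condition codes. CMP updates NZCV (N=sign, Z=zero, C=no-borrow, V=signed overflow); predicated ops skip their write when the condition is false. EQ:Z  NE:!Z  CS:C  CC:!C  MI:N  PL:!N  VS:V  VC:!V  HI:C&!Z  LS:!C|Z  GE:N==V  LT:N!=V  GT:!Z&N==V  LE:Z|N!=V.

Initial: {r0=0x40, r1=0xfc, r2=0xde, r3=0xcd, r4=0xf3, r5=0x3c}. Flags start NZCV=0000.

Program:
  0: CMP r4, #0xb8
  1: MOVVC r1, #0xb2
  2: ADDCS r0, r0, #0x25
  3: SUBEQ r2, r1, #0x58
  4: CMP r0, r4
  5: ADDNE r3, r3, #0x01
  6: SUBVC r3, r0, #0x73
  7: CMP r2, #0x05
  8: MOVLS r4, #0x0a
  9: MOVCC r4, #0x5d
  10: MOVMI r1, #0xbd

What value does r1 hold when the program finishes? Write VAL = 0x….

[0] flags=0010 → (cmp)
[1] flags=0010 VC?T → r1=0xb2
[2] flags=0010 CS?T → r0=0x65
[3] flags=0010 EQ?F → skip
[4] flags=0000 → (cmp)
[5] flags=0000 NE?T → r3=0xce
[6] flags=0000 VC?T → r3=0xf2
[7] flags=1010 → (cmp)
[8] flags=1010 LS?F → skip
[9] flags=1010 CC?F → skip
[10] flags=1010 MI?T → r1=0xbd

VAL = 0xbd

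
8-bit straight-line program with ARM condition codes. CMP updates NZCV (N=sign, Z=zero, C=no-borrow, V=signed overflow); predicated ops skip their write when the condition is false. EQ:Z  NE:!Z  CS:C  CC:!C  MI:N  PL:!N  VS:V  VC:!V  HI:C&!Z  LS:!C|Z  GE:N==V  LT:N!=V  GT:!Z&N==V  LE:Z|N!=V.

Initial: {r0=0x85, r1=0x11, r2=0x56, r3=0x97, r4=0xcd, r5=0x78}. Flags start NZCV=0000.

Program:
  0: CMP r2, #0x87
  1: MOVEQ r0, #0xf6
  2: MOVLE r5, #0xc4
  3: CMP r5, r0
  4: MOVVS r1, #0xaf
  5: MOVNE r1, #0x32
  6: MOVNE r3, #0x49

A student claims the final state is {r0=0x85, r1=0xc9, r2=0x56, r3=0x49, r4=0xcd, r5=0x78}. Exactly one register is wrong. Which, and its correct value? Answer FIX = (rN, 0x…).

[0] flags=1001 → (cmp)
[1] flags=1001 EQ?F → skip
[2] flags=1001 LE?F → skip
[3] flags=1001 → (cmp)
[4] flags=1001 VS?T → r1=0xaf
[5] flags=1001 NE?T → r1=0x32
[6] flags=1001 NE?T → r3=0x49

FIX = (r1, 0x32)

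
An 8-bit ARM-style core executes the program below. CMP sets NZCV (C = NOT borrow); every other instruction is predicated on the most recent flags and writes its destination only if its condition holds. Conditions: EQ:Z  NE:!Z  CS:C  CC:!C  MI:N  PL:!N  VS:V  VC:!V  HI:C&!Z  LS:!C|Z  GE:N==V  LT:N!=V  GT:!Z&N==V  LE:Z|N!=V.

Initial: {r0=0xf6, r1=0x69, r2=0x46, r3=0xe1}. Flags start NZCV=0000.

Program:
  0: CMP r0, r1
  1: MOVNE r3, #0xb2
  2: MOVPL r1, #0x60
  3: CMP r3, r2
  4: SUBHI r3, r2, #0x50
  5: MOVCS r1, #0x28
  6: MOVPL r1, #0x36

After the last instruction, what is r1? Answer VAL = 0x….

0: ✓ CMP  NZCV=1010
1: ✓ MOVNE  r3←0xb2
2: · MOVPL
3: ✓ CMP  NZCV=0011
4: ✓ SUBHI  r3←0xf6
5: ✓ MOVCS  r1←0x28
6: ✓ MOVPL  r1←0x36

VAL = 0x36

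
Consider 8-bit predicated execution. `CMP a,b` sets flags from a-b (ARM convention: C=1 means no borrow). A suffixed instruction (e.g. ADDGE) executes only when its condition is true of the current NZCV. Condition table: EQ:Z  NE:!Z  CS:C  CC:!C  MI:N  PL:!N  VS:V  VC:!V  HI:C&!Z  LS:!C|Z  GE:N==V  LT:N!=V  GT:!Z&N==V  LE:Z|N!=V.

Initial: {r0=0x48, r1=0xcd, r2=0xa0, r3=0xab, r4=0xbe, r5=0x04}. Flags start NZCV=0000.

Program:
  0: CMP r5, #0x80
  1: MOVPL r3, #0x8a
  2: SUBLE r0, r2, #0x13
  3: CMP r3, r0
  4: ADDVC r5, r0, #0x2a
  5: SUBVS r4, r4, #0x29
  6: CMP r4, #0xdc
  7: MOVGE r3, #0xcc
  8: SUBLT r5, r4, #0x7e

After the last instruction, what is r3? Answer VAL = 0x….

[0] flags=1001 → (cmp)
[1] flags=1001 PL?F → skip
[2] flags=1001 LE?F → skip
[3] flags=0011 → (cmp)
[4] flags=0011 VC?F → skip
[5] flags=0011 VS?T → r4=0x95
[6] flags=1000 → (cmp)
[7] flags=1000 GE?F → skip
[8] flags=1000 LT?T → r5=0x17

VAL = 0xab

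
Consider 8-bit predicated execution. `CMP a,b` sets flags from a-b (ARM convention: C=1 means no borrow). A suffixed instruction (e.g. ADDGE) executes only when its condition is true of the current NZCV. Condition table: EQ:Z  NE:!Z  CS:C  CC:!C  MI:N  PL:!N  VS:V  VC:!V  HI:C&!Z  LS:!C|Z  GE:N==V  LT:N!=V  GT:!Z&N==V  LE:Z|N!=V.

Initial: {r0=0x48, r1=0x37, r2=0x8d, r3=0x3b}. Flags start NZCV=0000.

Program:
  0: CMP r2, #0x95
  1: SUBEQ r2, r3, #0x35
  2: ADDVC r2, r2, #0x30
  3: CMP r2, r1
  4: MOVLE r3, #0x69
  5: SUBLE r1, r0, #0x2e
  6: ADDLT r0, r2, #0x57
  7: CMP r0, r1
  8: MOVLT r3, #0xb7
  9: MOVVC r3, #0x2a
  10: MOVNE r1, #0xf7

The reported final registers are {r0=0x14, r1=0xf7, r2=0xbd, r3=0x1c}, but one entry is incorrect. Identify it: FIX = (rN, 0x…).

FIX = (r3, 0x2a)

[0] flags=1000 → (cmp)
[1] flags=1000 EQ?F → skip
[2] flags=1000 VC?T → r2=0xbd
[3] flags=1010 → (cmp)
[4] flags=1010 LE?T → r3=0x69
[5] flags=1010 LE?T → r1=0x1a
[6] flags=1010 LT?T → r0=0x14
[7] flags=1000 → (cmp)
[8] flags=1000 LT?T → r3=0xb7
[9] flags=1000 VC?T → r3=0x2a
[10] flags=1000 NE?T → r1=0xf7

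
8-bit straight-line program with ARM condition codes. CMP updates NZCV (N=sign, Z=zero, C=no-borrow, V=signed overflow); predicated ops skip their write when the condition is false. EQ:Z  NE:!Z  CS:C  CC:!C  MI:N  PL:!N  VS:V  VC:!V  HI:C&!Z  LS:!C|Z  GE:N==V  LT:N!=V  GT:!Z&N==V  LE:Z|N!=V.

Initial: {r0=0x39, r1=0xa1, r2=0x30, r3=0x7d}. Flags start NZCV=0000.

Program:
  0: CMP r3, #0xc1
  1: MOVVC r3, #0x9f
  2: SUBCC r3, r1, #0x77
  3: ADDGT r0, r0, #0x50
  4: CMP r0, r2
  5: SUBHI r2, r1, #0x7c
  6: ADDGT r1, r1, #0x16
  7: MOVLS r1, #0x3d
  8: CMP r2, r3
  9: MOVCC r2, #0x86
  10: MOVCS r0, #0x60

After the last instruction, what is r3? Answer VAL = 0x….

VAL = 0x2a

0: ✓ CMP  NZCV=1001
1: · MOVVC
2: ✓ SUBCC  r3←0x2a
3: ✓ ADDGT  r0←0x89
4: ✓ CMP  NZCV=0011
5: ✓ SUBHI  r2←0x25
6: · ADDGT
7: · MOVLS
8: ✓ CMP  NZCV=1000
9: ✓ MOVCC  r2←0x86
10: · MOVCS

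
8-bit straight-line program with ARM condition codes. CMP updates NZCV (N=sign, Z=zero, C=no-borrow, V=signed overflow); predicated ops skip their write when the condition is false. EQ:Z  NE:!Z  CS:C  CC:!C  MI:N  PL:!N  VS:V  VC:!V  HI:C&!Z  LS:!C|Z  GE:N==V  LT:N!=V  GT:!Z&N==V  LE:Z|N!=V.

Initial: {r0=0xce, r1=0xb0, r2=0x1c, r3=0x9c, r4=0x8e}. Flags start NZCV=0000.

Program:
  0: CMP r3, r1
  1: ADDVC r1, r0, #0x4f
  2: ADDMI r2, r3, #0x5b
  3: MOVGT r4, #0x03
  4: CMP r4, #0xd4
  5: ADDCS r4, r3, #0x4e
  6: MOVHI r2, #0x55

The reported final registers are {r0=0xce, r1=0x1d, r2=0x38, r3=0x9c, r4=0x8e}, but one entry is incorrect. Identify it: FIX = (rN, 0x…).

FIX = (r2, 0xf7)

0: ✓ CMP  NZCV=1000
1: ✓ ADDVC  r1←0x1d
2: ✓ ADDMI  r2←0xf7
3: · MOVGT
4: ✓ CMP  NZCV=1000
5: · ADDCS
6: · MOVHI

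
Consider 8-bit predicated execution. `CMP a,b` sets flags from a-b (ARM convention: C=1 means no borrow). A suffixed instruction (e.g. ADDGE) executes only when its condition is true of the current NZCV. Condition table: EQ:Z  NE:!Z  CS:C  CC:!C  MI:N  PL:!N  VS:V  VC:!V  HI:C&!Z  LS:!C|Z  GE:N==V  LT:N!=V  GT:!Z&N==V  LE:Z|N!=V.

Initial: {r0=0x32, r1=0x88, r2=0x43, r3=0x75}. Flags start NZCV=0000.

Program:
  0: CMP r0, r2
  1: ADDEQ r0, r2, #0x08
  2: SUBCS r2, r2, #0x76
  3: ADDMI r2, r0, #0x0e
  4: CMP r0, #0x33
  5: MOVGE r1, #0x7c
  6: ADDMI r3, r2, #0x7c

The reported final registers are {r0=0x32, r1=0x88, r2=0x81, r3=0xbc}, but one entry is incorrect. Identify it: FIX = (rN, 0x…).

0: ✓ CMP  NZCV=1000
1: · ADDEQ
2: · SUBCS
3: ✓ ADDMI  r2←0x40
4: ✓ CMP  NZCV=1000
5: · MOVGE
6: ✓ ADDMI  r3←0xbc

FIX = (r2, 0x40)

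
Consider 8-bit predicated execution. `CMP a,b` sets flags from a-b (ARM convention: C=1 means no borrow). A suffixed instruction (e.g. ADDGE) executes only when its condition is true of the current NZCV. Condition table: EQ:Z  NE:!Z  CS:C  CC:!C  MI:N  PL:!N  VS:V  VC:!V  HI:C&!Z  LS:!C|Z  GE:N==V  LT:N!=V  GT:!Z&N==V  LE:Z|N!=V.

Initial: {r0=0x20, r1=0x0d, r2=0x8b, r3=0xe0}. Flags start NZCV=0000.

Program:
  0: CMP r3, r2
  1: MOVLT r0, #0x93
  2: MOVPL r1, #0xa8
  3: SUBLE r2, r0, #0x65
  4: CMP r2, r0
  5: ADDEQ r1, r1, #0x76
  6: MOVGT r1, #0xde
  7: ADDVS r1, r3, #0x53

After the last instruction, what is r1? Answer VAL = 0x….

0: ✓ CMP  NZCV=0010
1: · MOVLT
2: ✓ MOVPL  r1←0xa8
3: · SUBLE
4: ✓ CMP  NZCV=0011
5: · ADDEQ
6: · MOVGT
7: ✓ ADDVS  r1←0x33

VAL = 0x33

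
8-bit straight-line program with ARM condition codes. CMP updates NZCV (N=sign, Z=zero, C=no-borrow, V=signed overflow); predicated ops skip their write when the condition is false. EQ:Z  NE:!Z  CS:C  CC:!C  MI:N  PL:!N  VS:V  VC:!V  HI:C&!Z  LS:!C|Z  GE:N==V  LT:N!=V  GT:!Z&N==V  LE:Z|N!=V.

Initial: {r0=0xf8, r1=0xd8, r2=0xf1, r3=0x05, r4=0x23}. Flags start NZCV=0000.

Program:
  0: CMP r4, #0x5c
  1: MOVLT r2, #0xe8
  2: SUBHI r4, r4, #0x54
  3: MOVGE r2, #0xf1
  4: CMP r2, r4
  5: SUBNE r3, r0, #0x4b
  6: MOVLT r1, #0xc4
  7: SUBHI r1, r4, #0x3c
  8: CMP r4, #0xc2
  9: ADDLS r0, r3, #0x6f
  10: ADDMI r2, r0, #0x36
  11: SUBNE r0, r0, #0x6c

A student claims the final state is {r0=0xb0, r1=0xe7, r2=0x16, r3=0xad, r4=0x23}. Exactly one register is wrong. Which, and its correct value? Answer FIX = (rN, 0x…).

[0] flags=1000 → (cmp)
[1] flags=1000 LT?T → r2=0xe8
[2] flags=1000 HI?F → skip
[3] flags=1000 GE?F → skip
[4] flags=1010 → (cmp)
[5] flags=1010 NE?T → r3=0xad
[6] flags=1010 LT?T → r1=0xc4
[7] flags=1010 HI?T → r1=0xe7
[8] flags=0000 → (cmp)
[9] flags=0000 LS?T → r0=0x1c
[10] flags=0000 MI?F → skip
[11] flags=0000 NE?T → r0=0xb0

FIX = (r2, 0xe8)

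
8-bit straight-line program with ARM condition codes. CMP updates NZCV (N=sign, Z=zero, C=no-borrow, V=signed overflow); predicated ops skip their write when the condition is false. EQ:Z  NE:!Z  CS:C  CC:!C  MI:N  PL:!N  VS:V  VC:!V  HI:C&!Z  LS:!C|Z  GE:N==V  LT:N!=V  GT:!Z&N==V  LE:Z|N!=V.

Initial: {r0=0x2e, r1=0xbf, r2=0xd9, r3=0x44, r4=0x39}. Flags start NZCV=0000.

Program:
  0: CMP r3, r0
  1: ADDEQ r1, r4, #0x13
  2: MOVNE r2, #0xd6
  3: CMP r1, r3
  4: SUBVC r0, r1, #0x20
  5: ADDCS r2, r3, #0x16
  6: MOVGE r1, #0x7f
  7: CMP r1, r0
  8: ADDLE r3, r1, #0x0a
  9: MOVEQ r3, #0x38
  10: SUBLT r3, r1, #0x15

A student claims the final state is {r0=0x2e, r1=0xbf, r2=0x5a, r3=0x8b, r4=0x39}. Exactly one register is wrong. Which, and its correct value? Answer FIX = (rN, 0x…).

FIX = (r3, 0xaa)

0: ✓ CMP  NZCV=0010
1: · ADDEQ
2: ✓ MOVNE  r2←0xd6
3: ✓ CMP  NZCV=0011
4: · SUBVC
5: ✓ ADDCS  r2←0x5a
6: · MOVGE
7: ✓ CMP  NZCV=1010
8: ✓ ADDLE  r3←0xc9
9: · MOVEQ
10: ✓ SUBLT  r3←0xaa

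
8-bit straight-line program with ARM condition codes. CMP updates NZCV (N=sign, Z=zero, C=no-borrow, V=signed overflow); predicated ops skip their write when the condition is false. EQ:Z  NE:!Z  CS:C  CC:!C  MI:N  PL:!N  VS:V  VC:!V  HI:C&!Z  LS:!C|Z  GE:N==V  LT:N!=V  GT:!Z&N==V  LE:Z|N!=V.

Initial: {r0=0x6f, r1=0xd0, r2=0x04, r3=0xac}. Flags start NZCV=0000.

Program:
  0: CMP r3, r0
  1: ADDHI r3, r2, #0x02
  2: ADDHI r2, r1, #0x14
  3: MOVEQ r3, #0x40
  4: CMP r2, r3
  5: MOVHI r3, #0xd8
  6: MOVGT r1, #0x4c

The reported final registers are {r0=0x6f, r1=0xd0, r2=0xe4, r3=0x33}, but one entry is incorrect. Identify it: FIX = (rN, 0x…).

FIX = (r3, 0xd8)

0: ✓ CMP  NZCV=0011
1: ✓ ADDHI  r3←0x06
2: ✓ ADDHI  r2←0xe4
3: · MOVEQ
4: ✓ CMP  NZCV=1010
5: ✓ MOVHI  r3←0xd8
6: · MOVGT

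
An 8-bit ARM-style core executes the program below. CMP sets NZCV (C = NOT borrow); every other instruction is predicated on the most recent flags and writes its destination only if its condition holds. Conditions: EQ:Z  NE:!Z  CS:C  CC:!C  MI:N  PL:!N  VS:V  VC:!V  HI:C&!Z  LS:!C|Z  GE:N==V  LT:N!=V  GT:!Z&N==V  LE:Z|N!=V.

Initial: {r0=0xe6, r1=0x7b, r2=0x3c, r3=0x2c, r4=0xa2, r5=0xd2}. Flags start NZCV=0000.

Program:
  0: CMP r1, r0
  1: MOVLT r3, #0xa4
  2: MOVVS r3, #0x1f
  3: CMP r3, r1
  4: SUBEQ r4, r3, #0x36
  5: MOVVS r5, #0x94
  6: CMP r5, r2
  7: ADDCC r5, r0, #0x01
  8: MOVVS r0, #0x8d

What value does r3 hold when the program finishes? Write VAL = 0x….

VAL = 0x1f

[0] flags=1001 → (cmp)
[1] flags=1001 LT?F → skip
[2] flags=1001 VS?T → r3=0x1f
[3] flags=1000 → (cmp)
[4] flags=1000 EQ?F → skip
[5] flags=1000 VS?F → skip
[6] flags=1010 → (cmp)
[7] flags=1010 CC?F → skip
[8] flags=1010 VS?F → skip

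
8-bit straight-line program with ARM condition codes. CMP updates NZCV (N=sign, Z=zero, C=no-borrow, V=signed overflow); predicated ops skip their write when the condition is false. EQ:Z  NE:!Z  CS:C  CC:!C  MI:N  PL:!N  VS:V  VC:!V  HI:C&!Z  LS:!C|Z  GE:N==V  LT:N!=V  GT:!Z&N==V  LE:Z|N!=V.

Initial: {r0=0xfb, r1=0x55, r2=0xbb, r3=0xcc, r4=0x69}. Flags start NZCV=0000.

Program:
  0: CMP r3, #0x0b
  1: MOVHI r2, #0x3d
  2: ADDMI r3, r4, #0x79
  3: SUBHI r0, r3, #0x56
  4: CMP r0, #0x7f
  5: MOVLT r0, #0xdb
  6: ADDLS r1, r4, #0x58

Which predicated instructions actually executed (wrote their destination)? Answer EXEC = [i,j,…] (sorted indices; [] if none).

EXEC = [1,2,3,5]

[0] flags=1010 → (cmp)
[1] flags=1010 HI?T → r2=0x3d
[2] flags=1010 MI?T → r3=0xe2
[3] flags=1010 HI?T → r0=0x8c
[4] flags=0011 → (cmp)
[5] flags=0011 LT?T → r0=0xdb
[6] flags=0011 LS?F → skip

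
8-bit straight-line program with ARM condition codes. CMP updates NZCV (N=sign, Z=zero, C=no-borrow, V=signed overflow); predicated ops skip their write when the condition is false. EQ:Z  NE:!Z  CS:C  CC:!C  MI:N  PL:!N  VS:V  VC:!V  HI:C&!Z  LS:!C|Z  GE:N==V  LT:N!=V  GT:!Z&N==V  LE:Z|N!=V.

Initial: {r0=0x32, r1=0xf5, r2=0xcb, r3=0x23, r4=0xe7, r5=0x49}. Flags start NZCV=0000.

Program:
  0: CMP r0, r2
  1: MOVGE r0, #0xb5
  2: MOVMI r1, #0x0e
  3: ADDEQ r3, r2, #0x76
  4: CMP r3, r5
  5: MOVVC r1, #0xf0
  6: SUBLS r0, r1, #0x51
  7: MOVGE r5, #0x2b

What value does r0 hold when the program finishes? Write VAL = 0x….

VAL = 0x9f

[0] flags=0000 → (cmp)
[1] flags=0000 GE?T → r0=0xb5
[2] flags=0000 MI?F → skip
[3] flags=0000 EQ?F → skip
[4] flags=1000 → (cmp)
[5] flags=1000 VC?T → r1=0xf0
[6] flags=1000 LS?T → r0=0x9f
[7] flags=1000 GE?F → skip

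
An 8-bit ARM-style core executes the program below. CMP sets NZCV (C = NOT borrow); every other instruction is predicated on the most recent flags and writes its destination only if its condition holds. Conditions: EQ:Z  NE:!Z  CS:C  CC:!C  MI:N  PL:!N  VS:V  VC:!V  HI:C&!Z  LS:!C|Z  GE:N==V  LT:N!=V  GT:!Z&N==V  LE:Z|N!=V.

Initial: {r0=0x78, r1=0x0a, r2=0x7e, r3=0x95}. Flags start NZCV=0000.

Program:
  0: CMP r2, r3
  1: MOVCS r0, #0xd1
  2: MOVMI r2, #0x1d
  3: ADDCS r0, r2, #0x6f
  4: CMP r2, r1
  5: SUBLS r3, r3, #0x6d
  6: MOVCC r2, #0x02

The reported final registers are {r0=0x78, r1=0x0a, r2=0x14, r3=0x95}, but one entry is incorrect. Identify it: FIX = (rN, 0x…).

FIX = (r2, 0x1d)

0: ✓ CMP  NZCV=1001
1: · MOVCS
2: ✓ MOVMI  r2←0x1d
3: · ADDCS
4: ✓ CMP  NZCV=0010
5: · SUBLS
6: · MOVCC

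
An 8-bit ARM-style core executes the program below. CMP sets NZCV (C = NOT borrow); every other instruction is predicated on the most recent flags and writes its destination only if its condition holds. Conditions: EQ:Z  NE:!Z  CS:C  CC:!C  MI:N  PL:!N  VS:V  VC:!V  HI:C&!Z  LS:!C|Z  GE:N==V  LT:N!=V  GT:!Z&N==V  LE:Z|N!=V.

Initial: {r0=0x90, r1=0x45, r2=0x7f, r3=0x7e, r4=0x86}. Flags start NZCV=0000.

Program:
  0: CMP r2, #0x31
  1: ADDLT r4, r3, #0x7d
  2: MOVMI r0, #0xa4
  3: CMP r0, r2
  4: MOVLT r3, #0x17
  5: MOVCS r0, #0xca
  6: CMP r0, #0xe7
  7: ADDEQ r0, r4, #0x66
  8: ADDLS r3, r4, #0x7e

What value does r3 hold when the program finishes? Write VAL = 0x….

VAL = 0x04

0: ✓ CMP  NZCV=0010
1: · ADDLT
2: · MOVMI
3: ✓ CMP  NZCV=0011
4: ✓ MOVLT  r3←0x17
5: ✓ MOVCS  r0←0xca
6: ✓ CMP  NZCV=1000
7: · ADDEQ
8: ✓ ADDLS  r3←0x04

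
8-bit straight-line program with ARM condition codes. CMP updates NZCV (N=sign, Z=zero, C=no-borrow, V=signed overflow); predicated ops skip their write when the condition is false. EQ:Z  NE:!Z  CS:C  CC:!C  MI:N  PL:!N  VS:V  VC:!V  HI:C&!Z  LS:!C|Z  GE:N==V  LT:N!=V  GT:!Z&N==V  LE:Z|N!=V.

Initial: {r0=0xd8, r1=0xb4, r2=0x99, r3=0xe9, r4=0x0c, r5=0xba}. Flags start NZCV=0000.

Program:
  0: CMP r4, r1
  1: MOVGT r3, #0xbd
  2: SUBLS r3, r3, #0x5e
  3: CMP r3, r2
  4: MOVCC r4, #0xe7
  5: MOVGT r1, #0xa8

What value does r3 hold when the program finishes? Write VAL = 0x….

VAL = 0x5f

0: ✓ CMP  NZCV=0000
1: ✓ MOVGT  r3←0xbd
2: ✓ SUBLS  r3←0x5f
3: ✓ CMP  NZCV=1001
4: ✓ MOVCC  r4←0xe7
5: ✓ MOVGT  r1←0xa8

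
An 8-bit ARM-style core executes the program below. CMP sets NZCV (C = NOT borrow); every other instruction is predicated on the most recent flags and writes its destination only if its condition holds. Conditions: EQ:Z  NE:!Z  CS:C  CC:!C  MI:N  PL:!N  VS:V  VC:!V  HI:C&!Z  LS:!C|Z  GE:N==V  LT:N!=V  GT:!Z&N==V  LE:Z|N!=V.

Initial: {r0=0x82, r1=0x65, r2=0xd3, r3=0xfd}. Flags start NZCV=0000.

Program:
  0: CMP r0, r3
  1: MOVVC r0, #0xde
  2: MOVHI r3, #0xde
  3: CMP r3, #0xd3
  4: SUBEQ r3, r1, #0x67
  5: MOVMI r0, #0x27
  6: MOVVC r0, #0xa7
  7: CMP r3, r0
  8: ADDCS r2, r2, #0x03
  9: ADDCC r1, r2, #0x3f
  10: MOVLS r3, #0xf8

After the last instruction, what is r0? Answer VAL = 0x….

VAL = 0xa7

[0] flags=1000 → (cmp)
[1] flags=1000 VC?T → r0=0xde
[2] flags=1000 HI?F → skip
[3] flags=0010 → (cmp)
[4] flags=0010 EQ?F → skip
[5] flags=0010 MI?F → skip
[6] flags=0010 VC?T → r0=0xa7
[7] flags=0010 → (cmp)
[8] flags=0010 CS?T → r2=0xd6
[9] flags=0010 CC?F → skip
[10] flags=0010 LS?F → skip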